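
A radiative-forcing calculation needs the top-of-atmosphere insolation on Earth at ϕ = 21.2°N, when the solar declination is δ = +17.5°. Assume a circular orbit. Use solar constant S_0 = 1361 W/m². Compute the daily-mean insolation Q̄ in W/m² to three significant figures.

Q̄ ≈ 462 W/m²

cos h₀ = −tan(+21.2°) tan(+17.500°) = -0.1223, h₀ = 1.6934 rad.
Bracket: h₀ sin ϕ sin δ + cos ϕ cos δ sin h₀ = 1.6934×0.36162×0.30071 + 0.93232×0.95372×0.99249 = 0.184145 + 0.882495 = 1.066640.
Q̄ = (S_0/π) × [bracket] = (1361/π) × 1.066640 = 462.1 W/m².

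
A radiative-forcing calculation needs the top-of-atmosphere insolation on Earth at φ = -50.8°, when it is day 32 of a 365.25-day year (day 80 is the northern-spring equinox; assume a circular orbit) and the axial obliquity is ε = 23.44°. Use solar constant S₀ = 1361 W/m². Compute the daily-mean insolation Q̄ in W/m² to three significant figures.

Q̄ ≈ 435 W/m²

Solar longitude: λ_s = 360° × (32 − 80)/365.25 = -47.310°, i.e. -47.310° + 360° = 312.690°.
sin δ = sin 23.44° × sin 312.690° = -0.29239, so δ = -17.001°.
cos H₀ = −tan(-50.8°) tan(-17.001°) = -0.3749, H₀ = 1.9551 rad.
Bracket: H₀ sin φ sin δ + cos φ cos δ sin H₀ = 1.9551×-0.77494×-0.29239 + 0.63203×0.95630×0.92707 = 0.442996 + 0.560331 = 1.003327.
Q̄ = (S₀/π) × [bracket] = (1361/π) × 1.003327 = 434.7 W/m².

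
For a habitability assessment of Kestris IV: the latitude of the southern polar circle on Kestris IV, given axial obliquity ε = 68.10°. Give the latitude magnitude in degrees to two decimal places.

The polar circle is the lowest latitude that experiences at least one full rotation of continuous darkness at the northern-summer solstice; it lies at |ϕ| = 90° − ε = 90° − 68.10° = 21.90°.

21.90°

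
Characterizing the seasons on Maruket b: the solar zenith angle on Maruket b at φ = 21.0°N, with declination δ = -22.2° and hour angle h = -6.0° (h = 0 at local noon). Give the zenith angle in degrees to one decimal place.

cos θ_z = sin φ sin δ + cos φ cos δ cos h = -0.135406 + 0.859640 = 0.724234.
θ_z = arccos(0.724234) = 43.6°.

θ_z = 43.6°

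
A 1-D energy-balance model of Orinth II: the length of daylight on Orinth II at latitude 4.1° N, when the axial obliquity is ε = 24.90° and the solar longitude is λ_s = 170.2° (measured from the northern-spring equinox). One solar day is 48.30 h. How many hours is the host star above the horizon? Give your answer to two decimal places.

Solar declination: sin δ = sin ε · sin λ_s = sin 24.90° × sin 170.2° = 0.07166, so δ = +4.110°.
cos H₀ = −tan φ · tan δ = −tan(+4.1°) × tan(+4.110°) = -0.0052, so H₀ = 1.5759 rad = 90.30°.
Daylight = 2H₀/(2π) × 48.30 h = (1.5759/π) × 48.30 = 24.23 h.

24.23 h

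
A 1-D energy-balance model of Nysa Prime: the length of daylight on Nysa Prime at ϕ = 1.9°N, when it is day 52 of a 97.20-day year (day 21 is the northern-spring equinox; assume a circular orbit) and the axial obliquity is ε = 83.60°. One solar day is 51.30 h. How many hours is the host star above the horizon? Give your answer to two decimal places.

26.78 h

Solar longitude: L_s = 360° × (52 − 21)/97.20 = 114.815°.
sin δ = sin 83.60° × sin 114.815° = 0.90201, so δ = +64.424°.
cos h₀ = −tan ϕ · tan δ = −tan(+1.9°) × tan(+64.424°) = -0.0693, so h₀ = 1.6402 rad = 93.97°.
Daylight = 2h₀/(2π) × 51.30 h = (1.6402/π) × 51.30 = 26.78 h.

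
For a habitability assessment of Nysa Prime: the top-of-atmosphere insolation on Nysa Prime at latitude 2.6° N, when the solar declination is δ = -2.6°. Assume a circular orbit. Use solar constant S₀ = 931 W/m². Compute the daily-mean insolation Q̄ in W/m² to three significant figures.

Q̄ ≈ 295 W/m²

cos H₀ = −tan(+2.6°) tan(-2.600°) = 0.0021, H₀ = 1.5687 rad.
Bracket: H₀ sin φ sin δ + cos φ cos δ sin H₀ = 1.5687×0.04536×-0.04536 + 0.99897×0.99897×1.00000 = -0.003228 + 0.997941 = 0.994713.
Q̄ = (S₀/π) × [bracket] = (931/π) × 0.994713 = 294.8 W/m².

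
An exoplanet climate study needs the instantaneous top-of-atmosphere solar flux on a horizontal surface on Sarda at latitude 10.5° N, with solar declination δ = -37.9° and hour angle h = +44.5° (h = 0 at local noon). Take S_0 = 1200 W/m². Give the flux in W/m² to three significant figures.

530 W/m²

cos θ_z = sin ϕ sin δ + cos ϕ cos δ cos h = -0.111945 + 0.553390 = 0.441445.
Flux = S_0 · cos θ_z = 1200 × 0.441445 = 529.7 W/m².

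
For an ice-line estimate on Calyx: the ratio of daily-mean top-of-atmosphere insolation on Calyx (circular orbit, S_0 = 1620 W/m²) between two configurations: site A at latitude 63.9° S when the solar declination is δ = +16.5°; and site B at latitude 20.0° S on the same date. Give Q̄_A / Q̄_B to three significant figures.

Q̄_A / Q̄_B ≈ 0.134

— Configuration A (ϕ=-63.9°):
cos h₀ = −tan(-63.9°) tan(+16.500°) = 0.6046, h₀ = 0.9215 rad.
Bracket: h₀ sin ϕ sin δ + cos ϕ cos δ sin h₀ = 0.9215×-0.89803×0.28402 + 0.43994×0.95882×0.79649 = -0.235036 + 0.335978 = 0.100942.
Q̄ = (S_0/π) × [bracket] = (1620/π) × 0.100942 = 52.052 W/m².
— Configuration B (ϕ=-20.0°):
cos h₀ = −tan(-20.0°) tan(+16.500°) = 0.1078, h₀ = 1.4628 rad.
Bracket: h₀ sin ϕ sin δ + cos ϕ cos δ sin h₀ = 1.4628×-0.34202×0.28402 + 0.93969×0.95882×0.99417 = -0.142097 + 0.895741 = 0.753644.
Q̄ = (S_0/π) × [bracket] = (1620/π) × 0.753644 = 388.63 W/m².
Ratio Q̄_A / Q̄_B = 52.052 / 388.63 = 0.1339.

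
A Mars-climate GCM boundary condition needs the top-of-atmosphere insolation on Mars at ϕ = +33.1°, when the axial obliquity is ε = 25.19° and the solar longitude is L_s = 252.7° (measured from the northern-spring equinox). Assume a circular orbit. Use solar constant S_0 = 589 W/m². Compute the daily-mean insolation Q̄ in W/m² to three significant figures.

Q̄ ≈ 84.2 W/m²

Solar declination: sin δ = sin ε · sin L_s = sin 25.19° × sin 252.7° = -0.40637, so δ = -23.977°.
cos h₀ = −tan(+33.1°) tan(-23.977°) = 0.2899, h₀ = 1.2766 rad.
Bracket: h₀ sin ϕ sin δ + cos ϕ cos δ sin h₀ = 1.2766×0.54610×-0.40637 + 0.83772×0.91371×0.95705 = -0.283301 + 0.732558 = 0.449257.
Q̄ = (S_0/π) × [bracket] = (589/π) × 0.449257 = 84.23 W/m².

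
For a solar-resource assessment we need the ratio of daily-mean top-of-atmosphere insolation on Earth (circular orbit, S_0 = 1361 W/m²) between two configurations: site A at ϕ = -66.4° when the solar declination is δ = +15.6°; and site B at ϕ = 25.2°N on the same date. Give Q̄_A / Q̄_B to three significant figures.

— Configuration A (ϕ=-66.4°):
cos h₀ = −tan(-66.4°) tan(+15.600°) = 0.6391, h₀ = 0.8775 rad.
Bracket: h₀ sin ϕ sin δ + cos ϕ cos δ sin h₀ = 0.8775×-0.91636×0.26892 + 0.40035×0.96316×0.76914 = -0.216240 + 0.296581 = 0.080341.
Q̄ = (S_0/π) × [bracket] = (1361/π) × 0.080341 = 34.805 W/m².
— Configuration B (ϕ=+25.2°):
cos h₀ = −tan(+25.2°) tan(+15.600°) = -0.1314, h₀ = 1.7026 rad.
Bracket: h₀ sin ϕ sin δ + cos ϕ cos δ sin h₀ = 1.7026×0.42578×0.26892 + 0.90483×0.96316×0.99133 = 0.194949 + 0.863940 = 1.058889.
Q̄ = (S_0/π) × [bracket] = (1361/π) × 1.058889 = 458.73 W/m².
Ratio Q̄_A / Q̄_B = 34.805 / 458.73 = 0.07587.

Q̄_A / Q̄_B ≈ 0.0759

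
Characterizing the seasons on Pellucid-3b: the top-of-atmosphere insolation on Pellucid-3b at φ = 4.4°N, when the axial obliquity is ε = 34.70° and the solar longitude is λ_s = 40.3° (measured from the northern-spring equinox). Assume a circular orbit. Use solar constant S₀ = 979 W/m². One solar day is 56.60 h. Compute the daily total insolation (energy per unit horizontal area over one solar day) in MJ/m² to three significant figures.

61.7 MJ/m²

Solar declination: sin δ = sin ε · sin λ_s = sin 34.70° × sin 40.3° = 0.36820, so δ = +21.605°.
cos H₀ = −tan(+4.4°) tan(+21.605°) = -0.0305, H₀ = 1.6013 rad.
Bracket: H₀ sin φ sin δ + cos φ cos δ sin H₀ = 1.6013×0.07672×0.36820 + 0.99705×0.92974×0.99954 = 0.045234 + 0.926571 = 0.971805.
Q̄ = (S₀/π) × [bracket] = (979/π) × 0.971805 = 302.84 W/m².
Daily total = Q̄ × 56.60 h × 3600 s/h = 302.84 × 56.60 × 3600 / 10⁶ = 61.71 MJ/m².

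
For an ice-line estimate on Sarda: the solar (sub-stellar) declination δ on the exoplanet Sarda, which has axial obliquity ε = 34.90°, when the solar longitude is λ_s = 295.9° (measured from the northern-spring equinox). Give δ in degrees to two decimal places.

sin δ = sin ε · sin λ_s = sin 34.90° × sin 295.9° = -0.514678.
δ = arcsin(-0.514678) = -30.98°.

δ = -30.98°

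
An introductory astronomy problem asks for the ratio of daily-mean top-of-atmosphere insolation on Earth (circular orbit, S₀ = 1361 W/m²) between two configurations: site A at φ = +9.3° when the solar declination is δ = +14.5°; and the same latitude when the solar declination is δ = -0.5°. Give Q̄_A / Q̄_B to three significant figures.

Q̄_A / Q̄_B ≈ 1.04

— Configuration A (φ=+9.3°):
cos H₀ = −tan(+9.3°) tan(+14.500°) = -0.0424, H₀ = 1.6132 rad.
Bracket: H₀ sin φ sin δ + cos φ cos δ sin H₀ = 1.6132×0.16160×0.25038 + 0.98686×0.96815×0.99910 = 0.065272 + 0.954569 = 1.019841.
Q̄ = (S₀/π) × [bracket] = (1361/π) × 1.019841 = 441.82 W/m².
— Configuration B (φ=+9.3°):
cos H₀ = −tan(+9.3°) tan(-0.500°) = 0.0014, H₀ = 1.5694 rad.
Bracket: H₀ sin φ sin δ + cos φ cos δ sin H₀ = 1.5694×0.16160×-0.00873 + 0.98686×0.99996×1.00000 = -0.002214 + 0.986821 = 0.984607.
Q̄ = (S₀/π) × [bracket] = (1361/π) × 0.984607 = 426.55 W/m².
Ratio Q̄_A / Q̄_B = 441.82 / 426.55 = 1.036.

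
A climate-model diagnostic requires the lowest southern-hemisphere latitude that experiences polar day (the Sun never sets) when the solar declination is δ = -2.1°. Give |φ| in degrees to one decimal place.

Polar day requires cos H₀ = −tan φ tan δ ≤ −1, i.e. tan φ tan δ ≥ 1.
The boundary is |tan φ| · |tan δ| = 1, so |φ| = 90° − |δ| = 90° − 2.1° = 87.9° in the southern hemisphere.

|φ| = 87.9°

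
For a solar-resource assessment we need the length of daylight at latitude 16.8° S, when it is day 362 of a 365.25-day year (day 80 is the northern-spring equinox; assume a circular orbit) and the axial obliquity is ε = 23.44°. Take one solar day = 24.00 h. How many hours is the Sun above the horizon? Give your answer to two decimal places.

12.99 h

Solar longitude: λ_s = 360° × (362 − 80)/365.25 = 277.947°.
sin δ = sin 23.44° × sin 277.947° = -0.39397, so δ = -23.202°.
cos H₀ = −tan φ · tan δ = −tan(-16.8°) × tan(-23.202°) = -0.1294, so H₀ = 1.7006 rad = 97.44°.
Daylight = 2H₀/(2π) × 24.00 h = (1.7006/π) × 24.00 = 12.99 h.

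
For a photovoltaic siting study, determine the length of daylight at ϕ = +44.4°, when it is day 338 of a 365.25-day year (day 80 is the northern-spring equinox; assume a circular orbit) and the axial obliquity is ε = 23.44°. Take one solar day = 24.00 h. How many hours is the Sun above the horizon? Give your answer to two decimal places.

8.81 h

Solar longitude: L_s = 360° × (338 − 80)/365.25 = 254.292°.
sin δ = sin 23.44° × sin 254.292° = -0.38293, so δ = -22.515°.
cos h₀ = −tan ϕ · tan δ = −tan(+44.4°) × tan(-22.515°) = 0.4059, so h₀ = 1.1528 rad = 66.05°.
Daylight = 2h₀/(2π) × 24.00 h = (1.1528/π) × 24.00 = 8.81 h.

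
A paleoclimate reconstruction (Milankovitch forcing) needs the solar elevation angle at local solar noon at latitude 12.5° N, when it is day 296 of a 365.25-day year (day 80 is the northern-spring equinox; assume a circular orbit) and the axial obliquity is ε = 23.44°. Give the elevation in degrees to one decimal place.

Solar longitude: λ_s = 360° × (296 − 80)/365.25 = 212.895°.
sin δ = sin 23.44° × sin 212.895° = -0.21604, so δ = -12.477°.
At local noon the hour angle is zero, so the zenith angle equals |φ − δ| = |+12.5° − (-12.477°)| = 24.977°.
Elevation = 90° − 24.977° = 65.0°.

65.0°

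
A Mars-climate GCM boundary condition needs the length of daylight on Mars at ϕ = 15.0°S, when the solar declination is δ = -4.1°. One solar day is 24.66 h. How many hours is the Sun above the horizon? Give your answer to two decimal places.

cos h₀ = −tan ϕ · tan δ = −tan(-15.0°) × tan(-4.100°) = -0.0192, so h₀ = 1.5900 rad = 91.10°.
Daylight = 2h₀/(2π) × 24.66 h = (1.5900/π) × 24.66 = 12.48 h.

12.48 h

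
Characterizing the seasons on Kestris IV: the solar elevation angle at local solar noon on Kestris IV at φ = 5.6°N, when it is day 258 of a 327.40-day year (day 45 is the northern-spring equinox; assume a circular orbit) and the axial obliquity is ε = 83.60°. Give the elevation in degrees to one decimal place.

30.7°

Solar longitude: λ_s = 360° × (258 − 45)/327.40 = 234.209°.
sin δ = sin 83.60° × sin 234.209° = -0.80610, so δ = -53.717°.
At local noon the hour angle is zero, so the zenith angle equals |φ − δ| = |+5.6° − (-53.717°)| = 59.317°.
Elevation = 90° − 59.317° = 30.7°.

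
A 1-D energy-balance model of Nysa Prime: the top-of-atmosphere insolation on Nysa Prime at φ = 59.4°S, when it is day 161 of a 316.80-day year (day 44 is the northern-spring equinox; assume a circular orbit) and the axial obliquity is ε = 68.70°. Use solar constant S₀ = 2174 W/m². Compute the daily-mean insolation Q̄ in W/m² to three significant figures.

Solar longitude: λ_s = 360° × (161 − 44)/316.80 = 132.955°.
sin δ = sin 68.70° × sin 132.955° = 0.68190, so δ = +42.992°.
cos H₀ = −tan(-59.4°) tan(+42.992°) = 1.5764 ≥ 1 ⇒ polar night, H₀ = 0 and Q̄ = 0.

Q̄ ≈ 0.00 W/m²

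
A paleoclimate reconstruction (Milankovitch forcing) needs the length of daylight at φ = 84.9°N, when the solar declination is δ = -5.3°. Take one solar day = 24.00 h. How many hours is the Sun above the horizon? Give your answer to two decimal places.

0.00 h

cos H₀ = −tan φ · tan δ = 1.0394 ≥ 1, so the Sun never rises (polar night) and H₀ = 0.
Daylight = 2H₀/(2π) × 24.00 h = (0.0000/π) × 24.00 = 0.00 h.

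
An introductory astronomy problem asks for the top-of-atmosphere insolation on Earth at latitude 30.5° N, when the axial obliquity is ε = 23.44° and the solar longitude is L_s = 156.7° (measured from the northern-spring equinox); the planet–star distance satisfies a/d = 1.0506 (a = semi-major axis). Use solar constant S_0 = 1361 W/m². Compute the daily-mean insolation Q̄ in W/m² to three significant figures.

Solar declination: sin δ = sin ε · sin L_s = sin 23.44° × sin 156.7° = 0.15734, so δ = +9.053°.
cos h₀ = −tan(+30.5°) tan(+9.053°) = -0.0939, h₀ = 1.6648 rad.
Bracket: h₀ sin ϕ sin δ + cos ϕ cos δ sin h₀ = 1.6648×0.50754×0.15734 + 0.86163×0.98754×0.99559 = 0.132945 + 0.847142 = 0.980087.
Inverse-square distance factor (a/d)² = 1.0506² = 1.103760.
Q̄ = (S_0/π) × 1.103760 × [bracket] = (1361/π) × 1.103760 × 0.980087 = 468.6 W/m².

Q̄ ≈ 469 W/m²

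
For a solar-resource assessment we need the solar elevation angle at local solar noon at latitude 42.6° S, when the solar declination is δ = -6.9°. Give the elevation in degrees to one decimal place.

At local noon the hour angle is zero, so the zenith angle equals |φ − δ| = |-42.6° − (-6.900°)| = 35.700°.
Elevation = 90° − 35.700° = 54.3°.

54.3°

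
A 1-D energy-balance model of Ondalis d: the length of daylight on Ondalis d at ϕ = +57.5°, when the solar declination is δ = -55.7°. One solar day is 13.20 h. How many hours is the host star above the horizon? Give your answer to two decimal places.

cos h₀ = −tan ϕ · tan δ = 2.3011 ≥ 1, so the host star never rises (polar night) and h₀ = 0.
Daylight = 2h₀/(2π) × 13.20 h = (0.0000/π) × 13.20 = 0.00 h.

0.00 h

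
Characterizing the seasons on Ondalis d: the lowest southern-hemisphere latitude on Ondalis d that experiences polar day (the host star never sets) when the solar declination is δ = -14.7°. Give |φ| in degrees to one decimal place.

Polar day requires cos H₀ = −tan φ tan δ ≤ −1, i.e. tan φ tan δ ≥ 1.
The boundary is |tan φ| · |tan δ| = 1, so |φ| = 90° − |δ| = 90° − 14.7° = 75.3° in the southern hemisphere.

|φ| = 75.3°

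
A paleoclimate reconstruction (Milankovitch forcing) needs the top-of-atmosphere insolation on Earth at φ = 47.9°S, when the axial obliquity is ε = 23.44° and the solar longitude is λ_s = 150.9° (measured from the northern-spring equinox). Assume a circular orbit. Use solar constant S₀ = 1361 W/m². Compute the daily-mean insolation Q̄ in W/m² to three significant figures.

Q̄ ≈ 194 W/m²

Solar declination: sin δ = sin ε · sin λ_s = sin 23.44° × sin 150.9° = 0.19346, so δ = +11.155°.
cos H₀ = −tan(-47.9°) tan(+11.155°) = 0.2182, H₀ = 1.3508 rad.
Bracket: H₀ sin φ sin δ + cos φ cos δ sin H₀ = 1.3508×-0.74198×0.19346 + 0.67043×0.98111×0.97590 = -0.193898 + 0.641913 = 0.448015.
Q̄ = (S₀/π) × [bracket] = (1361/π) × 0.448015 = 194.1 W/m².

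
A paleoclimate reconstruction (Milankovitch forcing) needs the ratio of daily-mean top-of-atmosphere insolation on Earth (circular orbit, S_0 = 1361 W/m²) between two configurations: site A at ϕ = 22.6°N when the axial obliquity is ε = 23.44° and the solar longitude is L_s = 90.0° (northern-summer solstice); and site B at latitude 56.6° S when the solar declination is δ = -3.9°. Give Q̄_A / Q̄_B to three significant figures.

Q̄_A / Q̄_B ≈ 1.72

— Configuration A (ϕ=+22.6°):
Solar declination: sin δ = sin ε · sin L_s = sin 23.44° × sin 90.0° = 0.39779, so δ = +23.440°.
cos h₀ = −tan(+22.6°) tan(+23.440°) = -0.1805, h₀ = 1.7523 rad.
Bracket: h₀ sin ϕ sin δ + cos ϕ cos δ sin h₀ = 1.7523×0.38430×0.39779 + 0.92321×0.91748×0.98358 = 0.267875 + 0.833119 = 1.100994.
Q̄ = (S_0/π) × [bracket] = (1361/π) × 1.100994 = 476.97 W/m².
— Configuration B (ϕ=-56.6°):
cos h₀ = −tan(-56.6°) tan(-3.900°) = -0.1034, h₀ = 1.6744 rad.
Bracket: h₀ sin ϕ sin δ + cos ϕ cos δ sin h₀ = 1.6744×-0.83485×-0.06802 + 0.55048×0.99768×0.99464 = 0.095083 + 0.546259 = 0.641342.
Q̄ = (S_0/π) × [bracket] = (1361/π) × 0.641342 = 277.84 W/m².
Ratio Q̄_A / Q̄_B = 476.97 / 277.84 = 1.717.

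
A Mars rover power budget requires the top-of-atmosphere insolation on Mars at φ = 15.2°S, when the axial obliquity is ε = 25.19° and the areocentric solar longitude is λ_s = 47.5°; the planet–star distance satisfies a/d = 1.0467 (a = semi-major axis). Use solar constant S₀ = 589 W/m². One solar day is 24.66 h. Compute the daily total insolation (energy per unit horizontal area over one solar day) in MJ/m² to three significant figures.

sin δ = sin 25.19° × sin 47.5° = 0.31380, so δ = +18.288°.
cos H₀ = −tan(-15.2°) tan(+18.288°) = 0.0898, H₀ = 1.4809 rad.
Bracket: H₀ sin φ sin δ + cos φ cos δ sin H₀ = 1.4809×-0.26219×0.31380 + 0.96502×0.94949×0.99596 = -0.121841 + 0.912575 = 0.790734.
Inverse-square distance factor (a/d)² = 1.0467² = 1.095581.
Q̄ = (S₀/π) × 1.095581 × [bracket] = (589/π) × 1.095581 × 0.790734 = 162.42 W/m².
Daily total = Q̄ × 24.66 h × 3600 s/h = 162.42 × 24.66 × 3600 / 10⁶ = 14.42 MJ/m².

14.4 MJ/m²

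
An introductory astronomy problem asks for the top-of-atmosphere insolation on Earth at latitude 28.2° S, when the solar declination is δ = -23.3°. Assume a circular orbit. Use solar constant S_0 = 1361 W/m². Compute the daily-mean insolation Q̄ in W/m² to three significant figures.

cos h₀ = −tan(-28.2°) tan(-23.300°) = -0.2309, h₀ = 1.8038 rad.
Bracket: h₀ sin ϕ sin δ + cos ϕ cos δ sin h₀ = 1.8038×-0.47255×-0.39555 + 0.88130×0.91845×0.97297 = 0.337161 + 0.787551 = 1.124712.
Q̄ = (S_0/π) × [bracket] = (1361/π) × 1.124712 = 487.2 W/m².

Q̄ ≈ 487 W/m²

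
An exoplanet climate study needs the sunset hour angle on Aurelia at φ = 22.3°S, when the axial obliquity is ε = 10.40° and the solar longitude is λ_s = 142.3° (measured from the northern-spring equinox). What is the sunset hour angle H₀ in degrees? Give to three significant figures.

Solar declination: sin δ = sin ε · sin λ_s = sin 10.40° × sin 142.3° = 0.11039, so δ = +6.338°.
cos H₀ = −tan φ · tan δ = −tan(-22.3°) × tan(+6.338°) = 0.0456, so H₀ = 1.5252 rad = 87.39°.

H₀ = 87.4°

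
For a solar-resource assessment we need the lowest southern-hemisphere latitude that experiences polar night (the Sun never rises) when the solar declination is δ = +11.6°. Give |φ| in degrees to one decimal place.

Polar night requires cos H₀ = −tan φ tan δ ≥ 1, i.e. tan φ tan δ ≤ −1.
The boundary is |tan φ| · |tan δ| = 1, so |φ| = 90° − |δ| = 90° − 11.6° = 78.4° in the southern hemisphere.

|φ| = 78.4°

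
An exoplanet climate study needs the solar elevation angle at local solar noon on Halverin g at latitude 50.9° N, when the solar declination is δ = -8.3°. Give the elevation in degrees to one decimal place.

30.8°

At local noon the hour angle is zero, so the zenith angle equals |φ − δ| = |+50.9° − (-8.300°)| = 59.200°.
Elevation = 90° − 59.200° = 30.8°.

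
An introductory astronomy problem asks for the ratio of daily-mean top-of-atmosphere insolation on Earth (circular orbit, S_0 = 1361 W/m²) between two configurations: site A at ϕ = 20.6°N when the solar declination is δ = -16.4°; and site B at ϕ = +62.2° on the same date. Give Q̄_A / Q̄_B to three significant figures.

— Configuration A (ϕ=+20.6°):
cos h₀ = −tan(+20.6°) tan(-16.400°) = 0.1106, h₀ = 1.4599 rad.
Bracket: h₀ sin ϕ sin δ + cos ϕ cos δ sin h₀ = 1.4599×0.35184×-0.28234 + 0.93606×0.95931×0.99386 = -0.145024 + 0.892458 = 0.747434.
Q̄ = (S_0/π) × [bracket] = (1361/π) × 0.747434 = 323.80 W/m².
— Configuration B (ϕ=+62.2°):
cos h₀ = −tan(+62.2°) tan(-16.400°) = 0.5582, h₀ = 0.9786 rad.
Bracket: h₀ sin ϕ sin δ + cos ϕ cos δ sin h₀ = 0.9786×0.88458×-0.28234 + 0.46639×0.95931×0.82969 = -0.244408 + 0.371214 = 0.126806.
Q̄ = (S_0/π) × [bracket] = (1361/π) × 0.126806 = 54.935 W/m².
Ratio Q̄_A / Q̄_B = 323.80 / 54.935 = 5.894.

Q̄_A / Q̄_B ≈ 5.89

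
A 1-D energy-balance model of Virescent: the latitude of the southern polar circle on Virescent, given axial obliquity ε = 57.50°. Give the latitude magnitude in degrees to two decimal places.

32.50°

The polar circle is the lowest latitude that experiences at least one full rotation of continuous darkness at the northern-summer solstice; it lies at |φ| = 90° − ε = 90° − 57.50° = 32.50°.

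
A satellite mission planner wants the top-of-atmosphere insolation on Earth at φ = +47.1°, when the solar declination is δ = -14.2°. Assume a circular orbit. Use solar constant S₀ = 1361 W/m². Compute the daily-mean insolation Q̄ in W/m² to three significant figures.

cos H₀ = −tan(+47.1°) tan(-14.200°) = 0.2723, H₀ = 1.2950 rad.
Bracket: H₀ sin φ sin δ + cos φ cos δ sin H₀ = 1.2950×0.73254×-0.24531 + 0.68072×0.96945×0.96221 = -0.232711 + 0.634985 = 0.402274.
Q̄ = (S₀/π) × [bracket] = (1361/π) × 0.402274 = 174.3 W/m².

Q̄ ≈ 174 W/m²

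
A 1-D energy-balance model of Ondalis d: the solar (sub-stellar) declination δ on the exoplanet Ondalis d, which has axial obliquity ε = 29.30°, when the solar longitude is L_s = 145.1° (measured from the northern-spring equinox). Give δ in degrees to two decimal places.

δ = +16.26°

sin δ = sin ε · sin L_s = sin 29.30° × sin 145.1° = 0.279998.
δ = arcsin(0.279998) = +16.26°.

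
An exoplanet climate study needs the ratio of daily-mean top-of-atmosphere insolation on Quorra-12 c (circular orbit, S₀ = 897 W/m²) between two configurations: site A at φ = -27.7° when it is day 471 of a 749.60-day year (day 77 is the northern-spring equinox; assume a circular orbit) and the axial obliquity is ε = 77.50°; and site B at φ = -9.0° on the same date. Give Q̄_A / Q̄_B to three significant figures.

Q̄_A / Q̄_B ≈ 0.978

— Configuration A (φ=-27.7°):
Solar longitude: λ_s = 360° × (471 − 77)/749.60 = 189.221°.
sin δ = sin 77.50° × sin 189.221° = -0.15644, so δ = -9.001°.
cos H₀ = −tan(-27.7°) tan(-9.001°) = -0.0832, H₀ = 1.6541 rad.
Bracket: H₀ sin φ sin δ + cos φ cos δ sin H₀ = 1.6541×-0.46484×-0.15644 + 0.88539×0.98769×0.99654 = 0.120285 + 0.871465 = 0.991750.
Q̄ = (S₀/π) × [bracket] = (897/π) × 0.991750 = 283.17 W/m².
— Configuration B (φ=-9.0°):
cos H₀ = −tan(-9.0°) tan(-9.001°) = -0.0251, H₀ = 1.5959 rad.
Bracket: H₀ sin φ sin δ + cos φ cos δ sin H₀ = 1.5959×-0.15643×-0.15644 + 0.98769×0.98769×0.99969 = 0.039055 + 0.975229 = 1.014284.
Q̄ = (S₀/π) × [bracket] = (897/π) × 1.014284 = 289.60 W/m².
Ratio Q̄_A / Q̄_B = 283.17 / 289.60 = 0.9778.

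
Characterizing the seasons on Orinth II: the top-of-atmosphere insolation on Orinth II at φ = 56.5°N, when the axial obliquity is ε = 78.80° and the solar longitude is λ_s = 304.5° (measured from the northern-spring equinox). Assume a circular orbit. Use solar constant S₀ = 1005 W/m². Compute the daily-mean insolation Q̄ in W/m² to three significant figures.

Solar declination: sin δ = sin ε · sin λ_s = sin 78.80° × sin 304.5° = -0.80843, so δ = -53.943°.
cos H₀ = −tan(+56.5°) tan(-53.943°) = 2.0751 ≥ 1 ⇒ polar night, H₀ = 0 and Q̄ = 0.

Q̄ ≈ 0.00 W/m²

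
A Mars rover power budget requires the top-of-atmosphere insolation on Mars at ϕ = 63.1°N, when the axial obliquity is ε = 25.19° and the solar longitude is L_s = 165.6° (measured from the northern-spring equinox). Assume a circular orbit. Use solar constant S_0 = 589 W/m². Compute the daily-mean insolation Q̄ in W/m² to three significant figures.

Q̄ ≈ 114 W/m²

Solar declination: sin δ = sin ε · sin L_s = sin 25.19° × sin 165.6° = 0.10585, so δ = +6.076°.
cos h₀ = −tan(+63.1°) tan(+6.076°) = -0.2098, h₀ = 1.7822 rad.
Bracket: h₀ sin ϕ sin δ + cos ϕ cos δ sin h₀ = 1.7822×0.89180×0.10585 + 0.45243×0.99438×0.97774 = 0.168234 + 0.439873 = 0.608107.
Q̄ = (S_0/π) × [bracket] = (589/π) × 0.608107 = 114.0 W/m².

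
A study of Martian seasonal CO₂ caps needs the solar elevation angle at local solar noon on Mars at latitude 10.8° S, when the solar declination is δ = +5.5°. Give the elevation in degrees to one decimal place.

73.7°

At local noon the hour angle is zero, so the zenith angle equals |ϕ − δ| = |-10.8° − (+5.500°)| = 16.300°.
Elevation = 90° − 16.300° = 73.7°.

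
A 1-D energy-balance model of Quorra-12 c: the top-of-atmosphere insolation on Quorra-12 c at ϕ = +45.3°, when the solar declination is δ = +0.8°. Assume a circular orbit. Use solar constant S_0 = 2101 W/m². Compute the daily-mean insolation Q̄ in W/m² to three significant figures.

Q̄ ≈ 481 W/m²

cos h₀ = −tan(+45.3°) tan(+0.800°) = -0.0141, h₀ = 1.5849 rad.
Bracket: h₀ sin ϕ sin δ + cos ϕ cos δ sin h₀ = 1.5849×0.71080×0.01396 + 0.70339×0.99990×0.99990 = 0.015727 + 0.703249 = 0.718976.
Q̄ = (S_0/π) × [bracket] = (2101/π) × 0.718976 = 480.8 W/m².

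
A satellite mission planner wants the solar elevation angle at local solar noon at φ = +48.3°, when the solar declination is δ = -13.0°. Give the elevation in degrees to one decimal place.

At local noon the hour angle is zero, so the zenith angle equals |φ − δ| = |+48.3° − (-13.000°)| = 61.300°.
Elevation = 90° − 61.300° = 28.7°.

28.7°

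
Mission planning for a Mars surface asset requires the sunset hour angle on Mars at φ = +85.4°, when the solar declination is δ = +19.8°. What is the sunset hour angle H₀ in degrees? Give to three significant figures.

Sunrise equation: cos H₀ = −tan φ · tan δ = -4.4747 ≤ −1, so the Sun never sets (polar day) and H₀ = π.

H₀ = 180°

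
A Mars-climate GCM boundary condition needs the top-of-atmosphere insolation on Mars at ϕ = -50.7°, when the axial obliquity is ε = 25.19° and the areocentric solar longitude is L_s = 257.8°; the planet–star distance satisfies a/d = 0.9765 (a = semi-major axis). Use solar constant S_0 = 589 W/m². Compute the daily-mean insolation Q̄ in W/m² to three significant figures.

Q̄ ≈ 210 W/m²

sin δ = sin 25.19° × sin 257.8° = -0.41601, so δ = -24.583°.
cos h₀ = −tan(-50.7°) tan(-24.583°) = -0.5589, h₀ = 2.1639 rad.
Bracket: h₀ sin ϕ sin δ + cos ϕ cos δ sin h₀ = 2.1639×-0.77384×-0.41601 + 0.63338×0.90936×0.82922 = 0.696614 + 0.477606 = 1.174220.
Inverse-square distance factor (a/d)² = 0.9765² = 0.953552.
Q̄ = (S_0/π) × 0.953552 × [bracket] = (589/π) × 0.953552 × 1.174220 = 209.9 W/m².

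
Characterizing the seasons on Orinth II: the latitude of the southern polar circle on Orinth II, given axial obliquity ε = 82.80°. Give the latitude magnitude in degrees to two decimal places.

The polar circle is the lowest latitude that experiences at least one full rotation of continuous darkness at the northern-summer solstice; it lies at |φ| = 90° − ε = 90° − 82.80° = 7.20°.

7.20°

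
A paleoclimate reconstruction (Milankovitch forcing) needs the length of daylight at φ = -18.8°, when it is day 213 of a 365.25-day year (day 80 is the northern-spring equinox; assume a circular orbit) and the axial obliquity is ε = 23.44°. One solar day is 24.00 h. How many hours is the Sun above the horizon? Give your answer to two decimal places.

Solar longitude: λ_s = 360° × (213 − 80)/365.25 = 131.088°.
sin δ = sin 23.44° × sin 131.088° = 0.29981, so δ = +17.446°.
cos H₀ = −tan φ · tan δ = −tan(-18.8°) × tan(+17.446°) = 0.1070, so H₀ = 1.4636 rad = 83.86°.
Daylight = 2H₀/(2π) × 24.00 h = (1.4636/π) × 24.00 = 11.18 h.

11.18 h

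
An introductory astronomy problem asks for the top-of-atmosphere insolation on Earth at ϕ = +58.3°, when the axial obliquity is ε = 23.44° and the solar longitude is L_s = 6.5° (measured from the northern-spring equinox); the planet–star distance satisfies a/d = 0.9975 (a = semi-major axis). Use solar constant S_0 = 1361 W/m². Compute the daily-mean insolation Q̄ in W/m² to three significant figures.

Solar declination: sin δ = sin ε · sin L_s = sin 23.44° × sin 6.5° = 0.04503, so δ = +2.581°.
cos h₀ = −tan(+58.3°) tan(+2.581°) = -0.0730, h₀ = 1.6438 rad.
Bracket: h₀ sin ϕ sin δ + cos ϕ cos δ sin h₀ = 1.6438×0.85081×0.04503 + 0.52547×0.99899×0.99733 = 0.062977 + 0.523538 = 0.586515.
Inverse-square distance factor (a/d)² = 0.9975² = 0.995006.
Q̄ = (S_0/π) × 0.995006 × [bracket] = (1361/π) × 0.995006 × 0.586515 = 252.8 W/m².

Q̄ ≈ 253 W/m²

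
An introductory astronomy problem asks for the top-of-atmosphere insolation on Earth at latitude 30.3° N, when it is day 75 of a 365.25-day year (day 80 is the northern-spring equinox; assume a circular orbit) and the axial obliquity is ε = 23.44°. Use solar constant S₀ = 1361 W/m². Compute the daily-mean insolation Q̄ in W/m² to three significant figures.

Solar longitude: λ_s = 360° × (75 − 80)/365.25 = -4.928°, i.e. -4.928° + 360° = 355.072°.
sin δ = sin 23.44° × sin 355.072° = -0.03417, so δ = -1.958°.
cos H₀ = −tan(+30.3°) tan(-1.958°) = 0.0200, H₀ = 1.5508 rad.
Bracket: H₀ sin φ sin δ + cos φ cos δ sin H₀ = 1.5508×0.50453×-0.03417 + 0.86340×0.99942×0.99980 = -0.026735 + 0.862727 = 0.835992.
Q̄ = (S₀/π) × [bracket] = (1361/π) × 0.835992 = 362.2 W/m².

Q̄ ≈ 362 W/m²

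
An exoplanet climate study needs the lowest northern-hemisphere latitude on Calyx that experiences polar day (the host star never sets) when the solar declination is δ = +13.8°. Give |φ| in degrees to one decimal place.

Polar day requires cos H₀ = −tan φ tan δ ≤ −1, i.e. tan φ tan δ ≥ 1.
The boundary is |tan φ| · |tan δ| = 1, so |φ| = 90° − |δ| = 90° − 13.8° = 76.2° in the northern hemisphere.

|φ| = 76.2°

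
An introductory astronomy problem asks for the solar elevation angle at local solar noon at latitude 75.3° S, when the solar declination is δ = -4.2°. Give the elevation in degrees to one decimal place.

At local noon the hour angle is zero, so the zenith angle equals |ϕ − δ| = |-75.3° − (-4.200°)| = 71.100°.
Elevation = 90° − 71.100° = 18.9°.

18.9°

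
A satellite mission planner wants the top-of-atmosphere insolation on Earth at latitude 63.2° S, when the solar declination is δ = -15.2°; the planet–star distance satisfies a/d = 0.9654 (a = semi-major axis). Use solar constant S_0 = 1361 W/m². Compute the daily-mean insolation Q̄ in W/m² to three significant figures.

Q̄ ≈ 350 W/m²

cos h₀ = −tan(-63.2°) tan(-15.200°) = -0.5379, h₀ = 2.1387 rad.
Bracket: h₀ sin ϕ sin δ + cos ϕ cos δ sin h₀ = 2.1387×-0.89259×-0.26219 + 0.45088×0.96502×0.84303 = 0.500516 + 0.366809 = 0.867325.
Inverse-square distance factor (a/d)² = 0.9654² = 0.931997.
Q̄ = (S_0/π) × 0.931997 × [bracket] = (1361/π) × 0.931997 × 0.867325 = 350.2 W/m².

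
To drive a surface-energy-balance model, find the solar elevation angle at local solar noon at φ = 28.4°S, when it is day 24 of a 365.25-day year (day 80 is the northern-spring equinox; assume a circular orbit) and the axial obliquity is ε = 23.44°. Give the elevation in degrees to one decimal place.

80.7°

Solar longitude: λ_s = 360° × (24 − 80)/365.25 = -55.195°, i.e. -55.195° + 360° = 304.805°.
sin δ = sin 23.44° × sin 304.805° = -0.32662, so δ = -19.064°.
At local noon the hour angle is zero, so the zenith angle equals |φ − δ| = |-28.4° − (-19.064°)| = 9.336°.
Elevation = 90° − 9.336° = 80.7°.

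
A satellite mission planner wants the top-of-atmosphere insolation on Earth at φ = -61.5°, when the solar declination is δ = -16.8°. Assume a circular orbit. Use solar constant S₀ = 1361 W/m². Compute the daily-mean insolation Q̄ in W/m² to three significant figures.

Q̄ ≈ 402 W/m²

cos H₀ = −tan(-61.5°) tan(-16.800°) = -0.5561, H₀ = 2.1604 rad.
Bracket: H₀ sin φ sin δ + cos φ cos δ sin H₀ = 2.1604×-0.87882×-0.28903 + 0.47716×0.95732×0.83114 = 0.548753 + 0.379660 = 0.928413.
Q̄ = (S₀/π) × [bracket] = (1361/π) × 0.928413 = 402.2 W/m².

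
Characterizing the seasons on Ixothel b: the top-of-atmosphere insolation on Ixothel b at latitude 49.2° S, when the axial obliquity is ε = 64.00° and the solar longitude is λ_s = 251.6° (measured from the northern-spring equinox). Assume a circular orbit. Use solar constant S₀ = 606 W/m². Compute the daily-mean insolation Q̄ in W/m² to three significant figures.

Q̄ ≈ 391 W/m²

Solar declination: sin δ = sin ε · sin λ_s = sin 64.00° × sin 251.6° = -0.85284, so δ = -58.522°.
cos H₀ = −tan(-49.2°) tan(-58.522°) = -1.8922 ≤ −1 ⇒ polar day, H₀ = π.
Bracket: H₀ sin φ sin δ + cos φ cos δ sin H₀ = 3.1416×-0.75700×-0.85284 + 0.65342×0.52217×0.00000 = 2.028217 + 0.000000 = 2.028217.
Q̄ = (S₀/π) × [bracket] = (606/π) × 2.028217 = 391.2 W/m².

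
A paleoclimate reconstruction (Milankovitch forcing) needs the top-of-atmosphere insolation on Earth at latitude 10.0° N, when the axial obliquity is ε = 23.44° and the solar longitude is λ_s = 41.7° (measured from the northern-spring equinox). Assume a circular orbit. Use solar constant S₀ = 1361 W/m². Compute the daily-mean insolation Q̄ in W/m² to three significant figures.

Solar declination: sin δ = sin ε · sin λ_s = sin 23.44° × sin 41.7° = 0.26462, so δ = +15.344°.
cos H₀ = −tan(+10.0°) tan(+15.344°) = -0.0484, H₀ = 1.6192 rad.
Bracket: H₀ sin φ sin δ + cos φ cos δ sin H₀ = 1.6192×0.17365×0.26462 + 0.98481×0.96435×0.99883 = 0.074404 + 0.948590 = 1.022994.
Q̄ = (S₀/π) × [bracket] = (1361/π) × 1.022994 = 443.2 W/m².

Q̄ ≈ 443 W/m²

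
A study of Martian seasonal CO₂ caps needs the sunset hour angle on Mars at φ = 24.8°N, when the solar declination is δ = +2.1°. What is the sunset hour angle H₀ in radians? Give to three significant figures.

cos H₀ = −tan φ · tan δ = −tan(+24.8°) × tan(+2.100°) = -0.0169, so H₀ = 1.5877 rad = 90.97°.

H₀ = 1.59 rad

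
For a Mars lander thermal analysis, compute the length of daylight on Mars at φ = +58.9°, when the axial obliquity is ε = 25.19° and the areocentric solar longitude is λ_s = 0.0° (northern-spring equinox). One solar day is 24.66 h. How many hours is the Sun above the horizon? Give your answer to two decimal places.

sin δ = sin 25.19° × sin 0.0° = 0.00000, so δ = +0.000°.
cos H₀ = −tan φ · tan δ = −tan(+58.9°) × tan(+0.000°) = -0.0000, so H₀ = 1.5708 rad = 90.00°.
Daylight = 2H₀/(2π) × 24.66 h = (1.5708/π) × 24.66 = 12.33 h.

12.33 h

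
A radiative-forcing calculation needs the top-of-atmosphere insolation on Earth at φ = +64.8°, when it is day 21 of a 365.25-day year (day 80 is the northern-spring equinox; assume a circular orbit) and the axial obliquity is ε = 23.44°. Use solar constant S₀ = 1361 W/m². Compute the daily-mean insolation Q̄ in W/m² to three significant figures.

Solar longitude: λ_s = 360° × (21 − 80)/365.25 = -58.152°, i.e. -58.152° + 360° = 301.848°.
sin δ = sin 23.44° × sin 301.848° = -0.33790, so δ = -19.749°.
cos H₀ = −tan(+64.8°) tan(-19.749°) = 0.7630, H₀ = 0.7029 rad.
Bracket: H₀ sin φ sin δ + cos φ cos δ sin H₀ = 0.7029×0.90483×-0.33790 + 0.42578×0.94118×0.64645 = -0.214906 + 0.259056 = 0.044150.
Q̄ = (S₀/π) × [bracket] = (1361/π) × 0.044150 = 19.13 W/m².

Q̄ ≈ 19.1 W/m²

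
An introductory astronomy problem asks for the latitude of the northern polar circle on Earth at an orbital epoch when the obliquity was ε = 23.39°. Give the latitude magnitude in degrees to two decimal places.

66.61°

The polar circle is the lowest latitude that experiences at least one full rotation of continuous daylight at the northern-summer solstice; it lies at |φ| = 90° − ε = 90° − 23.39° = 66.61°.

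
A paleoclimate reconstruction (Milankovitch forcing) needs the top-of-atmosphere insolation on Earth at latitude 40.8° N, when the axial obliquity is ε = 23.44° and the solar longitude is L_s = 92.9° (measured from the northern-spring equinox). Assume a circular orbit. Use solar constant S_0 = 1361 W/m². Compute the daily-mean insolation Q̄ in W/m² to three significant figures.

Q̄ ≈ 499 W/m²

Solar declination: sin δ = sin ε · sin L_s = sin 23.44° × sin 92.9° = 0.39728, so δ = +23.408°.
cos h₀ = −tan(+40.8°) tan(+23.408°) = -0.3737, h₀ = 1.9538 rad.
Bracket: h₀ sin ϕ sin δ + cos ϕ cos δ sin h₀ = 1.9538×0.65342×0.39728 + 0.75700×0.91770×0.92756 = 0.507188 + 0.644375 = 1.151563.
Q̄ = (S_0/π) × [bracket] = (1361/π) × 1.151563 = 498.9 W/m².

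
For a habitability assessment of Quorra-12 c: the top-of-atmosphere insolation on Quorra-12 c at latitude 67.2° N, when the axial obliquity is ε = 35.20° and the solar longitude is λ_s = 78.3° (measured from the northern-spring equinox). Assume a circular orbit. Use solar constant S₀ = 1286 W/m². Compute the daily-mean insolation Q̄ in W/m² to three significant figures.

Solar declination: sin δ = sin ε · sin λ_s = sin 35.20° × sin 78.3° = 0.56446, so δ = +34.365°.
cos H₀ = −tan(+67.2°) tan(+34.365°) = -1.6267 ≤ −1 ⇒ polar day, H₀ = π.
Bracket: H₀ sin φ sin δ + cos φ cos δ sin H₀ = 3.1416×0.92186×0.56446 + 0.38752×0.82546×0.00000 = 1.634741 + 0.000000 = 1.634741.
Q̄ = (S₀/π) × [bracket] = (1286/π) × 1.634741 = 669.2 W/m².

Q̄ ≈ 669 W/m²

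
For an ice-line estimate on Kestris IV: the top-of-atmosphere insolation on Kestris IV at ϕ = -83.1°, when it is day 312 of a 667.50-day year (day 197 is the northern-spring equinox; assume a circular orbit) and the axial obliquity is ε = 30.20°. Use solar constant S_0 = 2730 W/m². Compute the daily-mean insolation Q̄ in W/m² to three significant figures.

Q̄ ≈ 0.00 W/m²

Solar longitude: L_s = 360° × (312 − 197)/667.50 = 62.022°.
sin δ = sin 30.20° × sin 62.022° = 0.44423, so δ = +26.374°.
cos h₀ = −tan(-83.1°) tan(+26.374°) = 4.0974 ≥ 1 ⇒ polar night, h₀ = 0 and Q̄ = 0.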